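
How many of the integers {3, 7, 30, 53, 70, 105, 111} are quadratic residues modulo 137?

(3/137) = -1 → non-residue.
(7/137) = +1 → QR.
(30/137) = +1 → QR.
(53/137) = -1 → non-residue.
(70/137) = -1 → non-residue.
(105/137) = +1 → QR.
(111/137) = -1 → non-residue.
Total quadratic residues among the 7: 3.

3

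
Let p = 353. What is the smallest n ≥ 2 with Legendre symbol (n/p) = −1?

(2/353) = +1, so 2 is a residue.
(3/353) = −1, so 3 is the smallest positive non-residue mod 353.

3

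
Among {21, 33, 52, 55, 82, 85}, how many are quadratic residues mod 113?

(21/113) = -1 → non-residue.
(33/113) = -1 → non-residue.
(52/113) = +1 → QR.
(55/113) = -1 → non-residue.
(82/113) = +1 → QR.
(85/113) = +1 → QR.
Total quadratic residues among the 6: 3.

3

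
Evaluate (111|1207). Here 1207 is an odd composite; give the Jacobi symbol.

Reciprocity: 111 ≡ 3 and 1207 ≡ 3 (mod 4), so (111/1207) = −(1207/111).
Reduce top mod 111: now compute (97/111).
Reciprocity: 97 ≡ 1 and 111 ≡ 3 (mod 4), so (97/111) = +(111/97).
Reduce top mod 97: now compute (14/97).
Pull out 2: since 97 ≡ 1 (mod 8), (2/97) = +1.
Reciprocity: 7 ≡ 3 and 97 ≡ 1 (mod 4), so (7/97) = +(97/7).
Reduce top mod 7: now compute (6/7).
Pull out 2: since 7 ≡ 7 (mod 8), (2/7) = +1.
Reciprocity: 3 ≡ 3 and 7 ≡ 3 (mod 4), so (3/7) = −(7/3).
Reduce top mod 3: now compute (1/3).
Reached (1/3) = 1. Collecting the sign flips along the way, the symbol is +1.

1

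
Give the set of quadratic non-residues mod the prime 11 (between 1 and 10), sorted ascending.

Square k = 1,…,5 (k and 11−k give the same square):
1²=1, 2²=4, 3²=9, 4²≡5, 5²≡3 (mod 11).
The residues are {1, 3, 4, 5, 9}; the non-residues are the remaining 5 nonzero classes.

2 6 7 8 10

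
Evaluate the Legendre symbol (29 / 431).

Reciprocity: 29 ≡ 1 and 431 ≡ 3 (mod 4), so (29/431) = +(431/29).
Reduce top mod 29: now compute (25/29).
Reciprocity: 25 ≡ 1 and 29 ≡ 1 (mod 4), so (25/29) = +(29/25).
Reduce top mod 25: now compute (4/25).
Pull out 2^2: since 25 ≡ 1 (mod 8), (2/25) = +1, so (2/25)^2 = +1.
Reached (1/25) = 1. Collecting the sign flips along the way, the symbol is +1.

1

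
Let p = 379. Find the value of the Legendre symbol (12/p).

-1

Euler's criterion: (12/379) ≡ 12^189 (mod 379).
12^2 ≡ 144 (mod 379)
12^4 ≡ 270 (mod 379)
12^8 ≡ 132 (mod 379)
12^16 ≡ 369 (mod 379)
12^32 ≡ 100 (mod 379)
12^64 ≡ 146 (mod 379)
12^128 ≡ 92 (mod 379)
12^189 = 12^(128+32+16+8+4+1) ≡ 378 (mod 379).
Result is 378 ≡ −1, so (12/379) = −1.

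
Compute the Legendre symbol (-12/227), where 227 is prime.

Euler's criterion: (-12/227) ≡ 215^113 (mod 227).
215^2 ≡ 144 (mod 227)
215^4 ≡ 79 (mod 227)
215^8 ≡ 112 (mod 227)
215^16 ≡ 59 (mod 227)
215^32 ≡ 76 (mod 227)
215^64 ≡ 101 (mod 227)
215^113 = 215^(64+32+16+1) ≡ 226 (mod 227).
Result is 226 ≡ −1, so (-12/227) = −1.

-1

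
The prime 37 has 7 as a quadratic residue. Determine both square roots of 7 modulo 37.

37 ≡ 1 (mod 4), so we find a root by search.
Trying successive values, 9² = 81 ≡ 7 (mod 37). The other root is 37 − 9 = 28.

9, 28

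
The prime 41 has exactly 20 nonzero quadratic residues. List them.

Square k = 1,…,20 (k and 41−k give the same square):
1²=1, 2²=4, 3²=9, 4²=16, 5²=25, 6²=36, 7²≡8, 8²≡23, 9²≡40, 10²≡18, 11²≡39, 12²≡21, 13²≡5, 14²≡32, 15²≡20, 16²≡10, 17²≡2, 18²≡37, 19²≡33, 20²≡31 (mod 41).
So the quadratic residues mod 41 are {1, 2, 4, 5, 8, 9, 10, 16, 18, 20, 21, 23, 25, 31, 32, 33, 36, 37, 39, 40}.

1, 2, 4, 5, 8, 9, 10, 16, 18, 20, 21, 23, 25, 31, 32, 33, 36, 37, 39, 40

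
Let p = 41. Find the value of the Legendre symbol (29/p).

-1

Reciprocity: 29 ≡ 1 and 41 ≡ 1 (mod 4), so (29/41) = +(41/29).
Reduce top mod 29: now compute (12/29).
Pull out 2^2: since 29 ≡ 5 (mod 8), (2/29) = -1, so (2/29)^2 = +1.
Reciprocity: 3 ≡ 3 and 29 ≡ 1 (mod 4), so (3/29) = +(29/3).
Reduce top mod 3: now compute (2/3).
Pull out 2: since 3 ≡ 3 (mod 8), (2/3) = -1.
Reached (1/3) = 1. Collecting the sign flips along the way, the symbol is -1.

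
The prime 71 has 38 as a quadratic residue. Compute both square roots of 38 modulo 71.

Since 71 ≡ 3 (mod 4), a square root of 38 is 38^((71+1)/4) = 38^18 mod 71.
Repeated squaring: 38^2≡24, 38^4≡8, 38^8≡64, 38^16≡49 (mod 71).
38^18 = 38^(16+2) ≡ 40 (mod 71).
Check: 40² = 1600 ≡ 38 (mod 71). The two roots are 31 and 40.

31, 40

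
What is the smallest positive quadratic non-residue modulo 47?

5

(2/47) = +1, so 2 is a residue.
(3/47) = +1, so 3 is a residue.
(4/47) = +1, so 4 is a residue.
(5/47) = −1, so 5 is the smallest positive non-residue mod 47.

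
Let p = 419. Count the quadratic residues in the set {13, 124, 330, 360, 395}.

(13/419) = +1 → QR.
(124/419) = -1 → non-residue.
(330/419) = +1 → QR.
(360/419) = -1 → non-residue.
(395/419) = +1 → QR.
Total quadratic residues among the 5: 3.

3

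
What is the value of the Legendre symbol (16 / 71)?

Pull out 2^4: since 71 ≡ 7 (mod 8), (2/71) = +1, so (2/71)^4 = +1.
Reached (1/71) = 1. Collecting the sign flips along the way, the symbol is +1.

1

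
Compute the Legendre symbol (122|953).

Euler's criterion: (122/953) ≡ 122^476 (mod 953).
122^2 ≡ 589 (mod 953)
122^4 ≡ 29 (mod 953)
122^8 ≡ 841 (mod 953)
122^16 ≡ 155 (mod 953)
122^32 ≡ 200 (mod 953)
122^64 ≡ 927 (mod 953)
122^128 ≡ 676 (mod 953)
122^256 ≡ 489 (mod 953)
122^476 = 122^(256+128+64+16+8+4) ≡ 952 (mod 953).
Result is 952 ≡ −1, so (122/953) = −1.

-1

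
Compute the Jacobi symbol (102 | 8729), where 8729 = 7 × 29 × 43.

-1

Pull out 2: since 8729 ≡ 1 (mod 8), (2/8729) = +1.
Reciprocity: 51 ≡ 3 and 8729 ≡ 1 (mod 4), so (51/8729) = +(8729/51).
Reduce top mod 51: now compute (8/51).
Pull out 2^3: since 51 ≡ 3 (mod 8), (2/51) = -1, so (2/51)^3 = -1.
Reached (1/51) = 1. Collecting the sign flips along the way, the symbol is -1.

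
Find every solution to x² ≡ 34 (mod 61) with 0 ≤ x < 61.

61 ≡ 1 (mod 4), so we find a root by search.
Trying successive values, 20² = 400 ≡ 34 (mod 61). The other root is 61 − 20 = 41.

20, 41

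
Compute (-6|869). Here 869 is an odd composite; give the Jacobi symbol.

First reduce: -6 ≡ 863 (mod 869).
Reciprocity: 863 ≡ 3 and 869 ≡ 1 (mod 4), so (863/869) = +(869/863).
Reduce top mod 863: now compute (6/863).
Pull out 2: since 863 ≡ 7 (mod 8), (2/863) = +1.
Reciprocity: 3 ≡ 3 and 863 ≡ 3 (mod 4), so (3/863) = −(863/3).
Reduce top mod 3: now compute (2/3).
Pull out 2: since 3 ≡ 3 (mod 8), (2/3) = -1.
Reached (1/3) = 1. Collecting the sign flips along the way, the symbol is +1.

1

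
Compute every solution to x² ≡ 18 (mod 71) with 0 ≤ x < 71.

Since 71 ≡ 3 (mod 4), a square root of 18 is 18^((71+1)/4) = 18^18 mod 71.
Repeated squaring: 18^2≡40, 18^4≡38, 18^8≡24, 18^16≡8 (mod 71).
18^18 = 18^(16+2) ≡ 36 (mod 71).
Check: 36² = 1296 ≡ 18 (mod 71). The two roots are 35 and 36.

35, 36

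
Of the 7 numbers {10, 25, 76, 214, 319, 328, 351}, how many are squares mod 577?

3

(10/577) = -1 → non-residue.
(25/577) = +1 → QR.
(76/577) = +1 → QR.
(214/577) = +1 → QR.
(319/577) = -1 → non-residue.
(328/577) = -1 → non-residue.
(351/577) = -1 → non-residue.
Total quadratic residues among the 7: 3.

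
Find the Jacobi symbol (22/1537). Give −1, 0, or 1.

-1

Pull out 2: since 1537 ≡ 1 (mod 8), (2/1537) = +1.
Reciprocity: 11 ≡ 3 and 1537 ≡ 1 (mod 4), so (11/1537) = +(1537/11).
Reduce top mod 11: now compute (8/11).
Pull out 2^3: since 11 ≡ 3 (mod 8), (2/11) = -1, so (2/11)^3 = -1.
Reached (1/11) = 1. Collecting the sign flips along the way, the symbol is -1.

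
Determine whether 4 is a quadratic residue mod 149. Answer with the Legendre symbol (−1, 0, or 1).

Euler's criterion: (4/149) ≡ 4^74 (mod 149).
4^2 ≡ 16 (mod 149)
4^4 ≡ 107 (mod 149)
4^8 ≡ 125 (mod 149)
4^16 ≡ 129 (mod 149)
4^32 ≡ 102 (mod 149)
4^64 ≡ 123 (mod 149)
4^74 = 4^(64+8+2) ≡ 1 (mod 149).
Result is 1, so (4/149) = 1.

1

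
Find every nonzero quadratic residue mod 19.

Square k = 1,…,9 (k and 19−k give the same square):
1²=1, 2²=4, 3²=9, 4²=16, 5²≡6, 6²≡17, 7²≡11, 8²≡7, 9²≡5 (mod 19).
So the quadratic residues mod 19 are {1, 4, 5, 6, 7, 9, 11, 16, 17}.

1 4 5 6 7 9 11 16 17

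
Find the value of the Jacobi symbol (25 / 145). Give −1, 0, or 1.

0

Reciprocity: 25 ≡ 1 and 145 ≡ 1 (mod 4), so (25/145) = +(145/25).
Reduce top mod 25: now compute (20/25).
Pull out 2^2: since 25 ≡ 1 (mod 8), (2/25) = +1, so (2/25)^2 = +1.
Reciprocity: 5 ≡ 1 and 25 ≡ 1 (mod 4), so (5/25) = +(25/5).
Reduce top mod 5: now compute (0/5).
Top reduces to 0: gcd > 1, so the symbol is 0.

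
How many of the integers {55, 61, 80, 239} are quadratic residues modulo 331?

(55/331) = -1 → non-residue.
(61/331) = -1 → non-residue.
(80/331) = +1 → QR.
(239/331) = +1 → QR.
Total quadratic residues among the 4: 2.

2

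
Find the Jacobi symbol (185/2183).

0

Reciprocity: 185 ≡ 1 and 2183 ≡ 3 (mod 4), so (185/2183) = +(2183/185).
Reduce top mod 185: now compute (148/185).
Pull out 2^2: since 185 ≡ 1 (mod 8), (2/185) = +1, so (2/185)^2 = +1.
Reciprocity: 37 ≡ 1 and 185 ≡ 1 (mod 4), so (37/185) = +(185/37).
Reduce top mod 37: now compute (0/37).
Top reduces to 0: gcd > 1, so the symbol is 0.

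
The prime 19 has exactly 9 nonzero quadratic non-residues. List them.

2,3,8,10,12,13,14,15,18

Square k = 1,…,9 (k and 19−k give the same square):
1²=1, 2²=4, 3²=9, 4²=16, 5²≡6, 6²≡17, 7²≡11, 8²≡7, 9²≡5 (mod 19).
The residues are {1, 4, 5, 6, 7, 9, 11, 16, 17}; the non-residues are the remaining 9 nonzero classes.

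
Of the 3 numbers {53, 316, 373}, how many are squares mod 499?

(53/499) = -1 → non-residue.
(316/499) = -1 → non-residue.
(373/499) = -1 → non-residue.
Total quadratic residues among the 3: 0.

0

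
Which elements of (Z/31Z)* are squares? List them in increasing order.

1,2,4,5,7,8,9,10,14,16,18,19,20,25,28

Square k = 1,…,15 (k and 31−k give the same square):
1²=1, 2²=4, 3²=9, 4²=16, 5²=25, 6²≡5, 7²≡18, 8²≡2, 9²≡19, 10²≡7, 11²≡28, 12²≡20, 13²≡14, 14²≡10, 15²≡8 (mod 31).
So the quadratic residues mod 31 are {1, 2, 4, 5, 7, 8, 9, 10, 14, 16, 18, 19, 20, 25, 28}.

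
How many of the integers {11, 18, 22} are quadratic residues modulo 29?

(11/29) = -1 → non-residue.
(18/29) = -1 → non-residue.
(22/29) = +1 → QR.
Total quadratic residues among the 3: 1.

1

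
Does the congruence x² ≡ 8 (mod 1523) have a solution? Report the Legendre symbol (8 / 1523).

-1

Pull out 2^3: since 1523 ≡ 3 (mod 8), (2/1523) = -1, so (2/1523)^3 = -1.
Reached (1/1523) = 1. Collecting the sign flips along the way, the symbol is -1.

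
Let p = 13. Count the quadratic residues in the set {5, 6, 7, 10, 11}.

1

(5/13) = -1 → non-residue.
(6/13) = -1 → non-residue.
(7/13) = -1 → non-residue.
(10/13) = +1 → QR.
(11/13) = -1 → non-residue.
Total quadratic residues among the 5: 1.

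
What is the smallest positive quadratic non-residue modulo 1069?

2

(2/1069) = −1, so 2 is the smallest positive non-residue mod 1069.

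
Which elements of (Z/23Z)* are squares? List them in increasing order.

Square k = 1,…,11 (k and 23−k give the same square):
1²=1, 2²=4, 3²=9, 4²=16, 5²≡2, 6²≡13, 7²≡3, 8²≡18, 9²≡12, 10²≡8, 11²≡6 (mod 23).
So the quadratic residues mod 23 are {1, 2, 3, 4, 6, 8, 9, 12, 13, 16, 18}.

1 2 3 4 6 8 9 12 13 16 18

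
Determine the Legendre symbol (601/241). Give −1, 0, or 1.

First reduce: 601 ≡ 119 (mod 241).
Reciprocity: 119 ≡ 3 and 241 ≡ 1 (mod 4), so (119/241) = +(241/119).
Reduce top mod 119: now compute (3/119).
Reciprocity: 3 ≡ 3 and 119 ≡ 3 (mod 4), so (3/119) = −(119/3).
Reduce top mod 3: now compute (2/3).
Pull out 2: since 3 ≡ 3 (mod 8), (2/3) = -1.
Reached (1/3) = 1. Collecting the sign flips along the way, the symbol is +1.

1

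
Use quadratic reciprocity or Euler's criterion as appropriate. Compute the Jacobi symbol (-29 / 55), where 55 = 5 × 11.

First reduce: -29 ≡ 26 (mod 55).
Pull out 2: since 55 ≡ 7 (mod 8), (2/55) = +1.
Reciprocity: 13 ≡ 1 and 55 ≡ 3 (mod 4), so (13/55) = +(55/13).
Reduce top mod 13: now compute (3/13).
Reciprocity: 3 ≡ 3 and 13 ≡ 1 (mod 4), so (3/13) = +(13/3).
Reduce top mod 3: now compute (1/3).
Reached (1/3) = 1. Collecting the sign flips along the way, the symbol is +1.

1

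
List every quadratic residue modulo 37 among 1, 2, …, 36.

1 3 4 7 9 10 11 12 16 21 25 26 27 28 30 33 34 36

Square k = 1,…,18 (k and 37−k give the same square):
1²=1, 2²=4, 3²=9, 4²=16, 5²=25, 6²=36, 7²≡12, 8²≡27, 9²≡7, 10²≡26, 11²≡10, 12²≡33, 13²≡21, 14²≡11, 15²≡3, 16²≡34, 17²≡30, 18²≡28 (mod 37).
So the quadratic residues mod 37 are {1, 3, 4, 7, 9, 10, 11, 12, 16, 21, 25, 26, 27, 28, 30, 33, 34, 36}.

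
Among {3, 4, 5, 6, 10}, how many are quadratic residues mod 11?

3

(3/11) = +1 → QR.
(4/11) = +1 → QR.
(5/11) = +1 → QR.
(6/11) = -1 → non-residue.
(10/11) = -1 → non-residue.
Total quadratic residues among the 5: 3.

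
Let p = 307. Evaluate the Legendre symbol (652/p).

First reduce: 652 ≡ 38 (mod 307).
Pull out 2: since 307 ≡ 3 (mod 8), (2/307) = -1.
Reciprocity: 19 ≡ 3 and 307 ≡ 3 (mod 4), so (19/307) = −(307/19).
Reduce top mod 19: now compute (3/19).
Reciprocity: 3 ≡ 3 and 19 ≡ 3 (mod 4), so (3/19) = −(19/3).
Reduce top mod 3: now compute (1/3).
Reached (1/3) = 1. Collecting the sign flips along the way, the symbol is -1.

-1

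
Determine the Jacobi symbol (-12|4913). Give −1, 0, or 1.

-1

First reduce: -12 ≡ 4901 (mod 4913).
Reciprocity: 4901 ≡ 1 and 4913 ≡ 1 (mod 4), so (4901/4913) = +(4913/4901).
Reduce top mod 4901: now compute (12/4901).
Pull out 2^2: since 4901 ≡ 5 (mod 8), (2/4901) = -1, so (2/4901)^2 = +1.
Reciprocity: 3 ≡ 3 and 4901 ≡ 1 (mod 4), so (3/4901) = +(4901/3).
Reduce top mod 3: now compute (2/3).
Pull out 2: since 3 ≡ 3 (mod 8), (2/3) = -1.
Reached (1/3) = 1. Collecting the sign flips along the way, the symbol is -1.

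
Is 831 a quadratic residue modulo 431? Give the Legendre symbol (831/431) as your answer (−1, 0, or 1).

1

First reduce: 831 ≡ 400 (mod 431).
Pull out 2^4: since 431 ≡ 7 (mod 8), (2/431) = +1, so (2/431)^4 = +1.
Reciprocity: 25 ≡ 1 and 431 ≡ 3 (mod 4), so (25/431) = +(431/25).
Reduce top mod 25: now compute (6/25).
Pull out 2: since 25 ≡ 1 (mod 8), (2/25) = +1.
Reciprocity: 3 ≡ 3 and 25 ≡ 1 (mod 4), so (3/25) = +(25/3).
Reduce top mod 3: now compute (1/3).
Reached (1/3) = 1. Collecting the sign flips along the way, the symbol is +1.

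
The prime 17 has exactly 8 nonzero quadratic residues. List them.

1, 2, 4, 8, 9, 13, 15, 16

Square k = 1,…,8 (k and 17−k give the same square):
1²=1, 2²=4, 3²=9, 4²=16, 5²≡8, 6²≡2, 7²≡15, 8²≡13 (mod 17).
So the quadratic residues mod 17 are {1, 2, 4, 8, 9, 13, 15, 16}.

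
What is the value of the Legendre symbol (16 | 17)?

1

Euler's criterion: (16/17) ≡ 16^8 (mod 17).
16^2 ≡ 1 (mod 17)
16^4 ≡ 1 (mod 17)
16^8 ≡ 1 (mod 17)
16^8 = 16^(8) ≡ 1 (mod 17).
Result is 1, so (16/17) = 1.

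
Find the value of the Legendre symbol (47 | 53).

1

Reciprocity: 47 ≡ 3 and 53 ≡ 1 (mod 4), so (47/53) = +(53/47).
Reduce top mod 47: now compute (6/47).
Pull out 2: since 47 ≡ 7 (mod 8), (2/47) = +1.
Reciprocity: 3 ≡ 3 and 47 ≡ 3 (mod 4), so (3/47) = −(47/3).
Reduce top mod 3: now compute (2/3).
Pull out 2: since 3 ≡ 3 (mod 8), (2/3) = -1.
Reached (1/3) = 1. Collecting the sign flips along the way, the symbol is +1.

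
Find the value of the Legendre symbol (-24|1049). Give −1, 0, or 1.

First reduce: -24 ≡ 1025 (mod 1049).
Reciprocity: 1025 ≡ 1 and 1049 ≡ 1 (mod 4), so (1025/1049) = +(1049/1025).
Reduce top mod 1025: now compute (24/1025).
Pull out 2^3: since 1025 ≡ 1 (mod 8), (2/1025) = +1, so (2/1025)^3 = +1.
Reciprocity: 3 ≡ 3 and 1025 ≡ 1 (mod 4), so (3/1025) = +(1025/3).
Reduce top mod 3: now compute (2/3).
Pull out 2: since 3 ≡ 3 (mod 8), (2/3) = -1.
Reached (1/3) = 1. Collecting the sign flips along the way, the symbol is -1.

-1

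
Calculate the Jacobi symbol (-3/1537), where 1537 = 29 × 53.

1

First reduce: -3 ≡ 1534 (mod 1537).
Pull out 2: since 1537 ≡ 1 (mod 8), (2/1537) = +1.
Reciprocity: 767 ≡ 3 and 1537 ≡ 1 (mod 4), so (767/1537) = +(1537/767).
Reduce top mod 767: now compute (3/767).
Reciprocity: 3 ≡ 3 and 767 ≡ 3 (mod 4), so (3/767) = −(767/3).
Reduce top mod 3: now compute (2/3).
Pull out 2: since 3 ≡ 3 (mod 8), (2/3) = -1.
Reached (1/3) = 1. Collecting the sign flips along the way, the symbol is +1.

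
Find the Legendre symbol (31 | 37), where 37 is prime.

Reciprocity: 31 ≡ 3 and 37 ≡ 1 (mod 4), so (31/37) = +(37/31).
Reduce top mod 31: now compute (6/31).
Pull out 2: since 31 ≡ 7 (mod 8), (2/31) = +1.
Reciprocity: 3 ≡ 3 and 31 ≡ 3 (mod 4), so (3/31) = −(31/3).
Reduce top mod 3: now compute (1/3).
Reached (1/3) = 1. Collecting the sign flips along the way, the symbol is -1.

-1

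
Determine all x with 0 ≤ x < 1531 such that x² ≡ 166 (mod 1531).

Since 1531 ≡ 3 (mod 4), a square root of 166 is 166^((1531+1)/4) = 166^383 mod 1531.
Repeated squaring: 166^2≡1529, 166^4≡4, 166^8≡16, 166^16≡256, 166^32≡1234, 166^64≡942, 166^128≡915, 166^256≡1299 (mod 1531).
166^383 = 166^(256+64+32+16+8+4+2+1) ≡ 492 (mod 1531).
Check: 492² = 242064 ≡ 166 (mod 1531). The two roots are 492 and 1039.

492, 1039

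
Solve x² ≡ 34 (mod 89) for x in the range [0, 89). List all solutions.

89 ≡ 1 (mod 4), so we find a root by search.
Trying successive values, 37² = 1369 ≡ 34 (mod 89). The other root is 89 − 37 = 52.

37, 52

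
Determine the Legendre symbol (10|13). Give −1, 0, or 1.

Euler's criterion: (10/13) ≡ 10^6 (mod 13).
10^2 ≡ 9 (mod 13)
10^4 ≡ 3 (mod 13)
10^6 = 10^(4+2) ≡ 1 (mod 13).
Result is 1, so (10/13) = 1.

1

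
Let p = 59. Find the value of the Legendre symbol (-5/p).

-1

Euler's criterion: (-5/59) ≡ 54^29 (mod 59).
54^2 ≡ 25 (mod 59)
54^4 ≡ 35 (mod 59)
54^8 ≡ 45 (mod 59)
54^16 ≡ 19 (mod 59)
54^29 = 54^(16+8+4+1) ≡ 58 (mod 59).
Result is 58 ≡ −1, so (-5/59) = −1.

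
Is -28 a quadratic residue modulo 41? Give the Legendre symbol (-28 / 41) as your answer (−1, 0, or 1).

First reduce: -28 ≡ 13 (mod 41).
Reciprocity: 13 ≡ 1 and 41 ≡ 1 (mod 4), so (13/41) = +(41/13).
Reduce top mod 13: now compute (2/13).
Pull out 2: since 13 ≡ 5 (mod 8), (2/13) = -1.
Reached (1/13) = 1. Collecting the sign flips along the way, the symbol is -1.

-1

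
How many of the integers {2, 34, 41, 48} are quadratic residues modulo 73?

3

(2/73) = +1 → QR.
(34/73) = -1 → non-residue.
(41/73) = +1 → QR.
(48/73) = +1 → QR.
Total quadratic residues among the 4: 3.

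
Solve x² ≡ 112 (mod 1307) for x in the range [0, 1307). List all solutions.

574, 733

Since 1307 ≡ 3 (mod 4), a square root of 112 is 112^((1307+1)/4) = 112^327 mod 1307.
Repeated squaring: 112^2≡781, 112^4≡899, 112^8≡475, 112^16≡821, 112^32≡936, 112^64≡406, 112^128≡154, 112^256≡190 (mod 1307).
112^327 = 112^(256+64+4+2+1) ≡ 733 (mod 1307).
Check: 733² = 537289 ≡ 112 (mod 1307). The two roots are 574 and 733.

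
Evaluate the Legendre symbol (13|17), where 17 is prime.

Reciprocity: 13 ≡ 1 and 17 ≡ 1 (mod 4), so (13/17) = +(17/13).
Reduce top mod 13: now compute (4/13).
Pull out 2^2: since 13 ≡ 5 (mod 8), (2/13) = -1, so (2/13)^2 = +1.
Reached (1/13) = 1. Collecting the sign flips along the way, the symbol is +1.

1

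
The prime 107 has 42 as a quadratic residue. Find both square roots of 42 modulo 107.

Since 107 ≡ 3 (mod 4), a square root of 42 is 42^((107+1)/4) = 42^27 mod 107.
Repeated squaring: 42^2≡52, 42^4≡29, 42^8≡92, 42^16≡11 (mod 107).
42^27 = 42^(16+8+2+1) ≡ 16 (mod 107).
Check: 16² = 256 ≡ 42 (mod 107). The two roots are 16 and 91.

16, 91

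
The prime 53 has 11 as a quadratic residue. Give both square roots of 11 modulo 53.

53 ≡ 1 (mod 4), so we find a root by search.
Trying successive values, 8² = 64 ≡ 11 (mod 53). The other root is 53 − 8 = 45.

8, 45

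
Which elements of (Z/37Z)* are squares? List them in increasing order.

Square k = 1,…,18 (k and 37−k give the same square):
1²=1, 2²=4, 3²=9, 4²=16, 5²=25, 6²=36, 7²≡12, 8²≡27, 9²≡7, 10²≡26, 11²≡10, 12²≡33, 13²≡21, 14²≡11, 15²≡3, 16²≡34, 17²≡30, 18²≡28 (mod 37).
So the quadratic residues mod 37 are {1, 3, 4, 7, 9, 10, 11, 12, 16, 21, 25, 26, 27, 28, 30, 33, 34, 36}.

1, 3, 4, 7, 9, 10, 11, 12, 16, 21, 25, 26, 27, 28, 30, 33, 34, 36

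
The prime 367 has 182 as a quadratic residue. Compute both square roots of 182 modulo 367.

174, 193

Since 367 ≡ 3 (mod 4), a square root of 182 is 182^((367+1)/4) = 182^92 mod 367.
Repeated squaring: 182^2≡94, 182^4≡28, 182^8≡50, 182^16≡298, 182^32≡357, 182^64≡100 (mod 367).
182^92 = 182^(64+16+8+4) ≡ 174 (mod 367).
Check: 174² = 30276 ≡ 182 (mod 367). The two roots are 174 and 193.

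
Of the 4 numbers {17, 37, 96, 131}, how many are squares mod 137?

(17/137) = +1 → QR.
(37/137) = +1 → QR.
(96/137) = -1 → non-residue.
(131/137) = -1 → non-residue.
Total quadratic residues among the 4: 2.

2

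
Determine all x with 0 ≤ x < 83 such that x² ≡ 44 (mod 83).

25, 58

Since 83 ≡ 3 (mod 4), a square root of 44 is 44^((83+1)/4) = 44^21 mod 83.
Repeated squaring: 44^2≡27, 44^4≡65, 44^8≡75, 44^16≡64 (mod 83).
44^21 = 44^(16+4+1) ≡ 25 (mod 83).
Check: 25² = 625 ≡ 44 (mod 83). The two roots are 25 and 58.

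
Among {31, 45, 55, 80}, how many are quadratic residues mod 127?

1

(31/127) = +1 → QR.
(45/127) = -1 → non-residue.
(55/127) = -1 → non-residue.
(80/127) = -1 → non-residue.
Total quadratic residues among the 4: 1.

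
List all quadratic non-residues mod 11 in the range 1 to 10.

Square k = 1,…,5 (k and 11−k give the same square):
1²=1, 2²=4, 3²=9, 4²≡5, 5²≡3 (mod 11).
The residues are {1, 3, 4, 5, 9}; the non-residues are the remaining 5 nonzero classes.

2,6,7,8,10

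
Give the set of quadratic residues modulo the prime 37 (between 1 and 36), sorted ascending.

Square k = 1,…,18 (k and 37−k give the same square):
1²=1, 2²=4, 3²=9, 4²=16, 5²=25, 6²=36, 7²≡12, 8²≡27, 9²≡7, 10²≡26, 11²≡10, 12²≡33, 13²≡21, 14²≡11, 15²≡3, 16²≡34, 17²≡30, 18²≡28 (mod 37).
So the quadratic residues mod 37 are {1, 3, 4, 7, 9, 10, 11, 12, 16, 21, 25, 26, 27, 28, 30, 33, 34, 36}.

1, 3, 4, 7, 9, 10, 11, 12, 16, 21, 25, 26, 27, 28, 30, 33, 34, 36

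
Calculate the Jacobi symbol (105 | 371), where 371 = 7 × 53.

Reciprocity: 105 ≡ 1 and 371 ≡ 3 (mod 4), so (105/371) = +(371/105).
Reduce top mod 105: now compute (56/105).
Pull out 2^3: since 105 ≡ 1 (mod 8), (2/105) = +1, so (2/105)^3 = +1.
Reciprocity: 7 ≡ 3 and 105 ≡ 1 (mod 4), so (7/105) = +(105/7).
Reduce top mod 7: now compute (0/7).
Top reduces to 0: gcd > 1, so the symbol is 0.

0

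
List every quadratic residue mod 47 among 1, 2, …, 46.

Square k = 1,…,23 (k and 47−k give the same square):
1²=1, 2²=4, 3²=9, 4²=16, 5²=25, 6²=36, 7²≡2, 8²≡17, 9²≡34, 10²≡6, 11²≡27, 12²≡3, 13²≡28, 14²≡8, 15²≡37, 16²≡21, 17²≡7, 18²≡42, 19²≡32, 20²≡24, 21²≡18, 22²≡14, 23²≡12 (mod 47).
So the quadratic residues mod 47 are {1, 2, 3, 4, 6, 7, 8, 9, 12, 14, 16, 17, 18, 21, 24, 25, 27, 28, 32, 34, 36, 37, 42}.

1, 2, 3, 4, 6, 7, 8, 9, 12, 14, 16, 17, 18, 21, 24, 25, 27, 28, 32, 34, 36, 37, 42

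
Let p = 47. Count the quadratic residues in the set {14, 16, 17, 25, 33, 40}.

(14/47) = +1 → QR.
(16/47) = +1 → QR.
(17/47) = +1 → QR.
(25/47) = +1 → QR.
(33/47) = -1 → non-residue.
(40/47) = -1 → non-residue.
Total quadratic residues among the 6: 4.

4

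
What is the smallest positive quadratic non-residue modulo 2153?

3

(2/2153) = +1, so 2 is a residue.
(3/2153) = −1, so 3 is the smallest positive non-residue mod 2153.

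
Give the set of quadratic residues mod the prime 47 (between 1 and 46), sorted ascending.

1, 2, 3, 4, 6, 7, 8, 9, 12, 14, 16, 17, 18, 21, 24, 25, 27, 28, 32, 34, 36, 37, 42

Square k = 1,…,23 (k and 47−k give the same square):
1²=1, 2²=4, 3²=9, 4²=16, 5²=25, 6²=36, 7²≡2, 8²≡17, 9²≡34, 10²≡6, 11²≡27, 12²≡3, 13²≡28, 14²≡8, 15²≡37, 16²≡21, 17²≡7, 18²≡42, 19²≡32, 20²≡24, 21²≡18, 22²≡14, 23²≡12 (mod 47).
So the quadratic residues mod 47 are {1, 2, 3, 4, 6, 7, 8, 9, 12, 14, 16, 17, 18, 21, 24, 25, 27, 28, 32, 34, 36, 37, 42}.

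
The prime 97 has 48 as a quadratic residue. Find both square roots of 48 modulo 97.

97 ≡ 1 (mod 4), so we find a root by search.
Trying successive values, 40² = 1600 ≡ 48 (mod 97). The other root is 97 − 40 = 57.

40, 57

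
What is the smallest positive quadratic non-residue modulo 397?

(2/397) = −1, so 2 is the smallest positive non-residue mod 397.

2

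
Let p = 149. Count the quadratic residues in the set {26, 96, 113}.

3

(26/149) = +1 → QR.
(96/149) = +1 → QR.
(113/149) = +1 → QR.
Total quadratic residues among the 3: 3.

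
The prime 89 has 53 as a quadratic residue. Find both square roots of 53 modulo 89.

26, 63

89 ≡ 1 (mod 4), so we find a root by search.
Trying successive values, 26² = 676 ≡ 53 (mod 89). The other root is 89 − 26 = 63.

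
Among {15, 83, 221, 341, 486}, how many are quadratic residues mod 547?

2

(15/547) = +1 → QR.
(83/547) = -1 → non-residue.
(221/547) = -1 → non-residue.
(341/547) = -1 → non-residue.
(486/547) = +1 → QR.
Total quadratic residues among the 5: 2.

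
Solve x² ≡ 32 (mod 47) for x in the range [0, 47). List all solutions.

Since 47 ≡ 3 (mod 4), a square root of 32 is 32^((47+1)/4) = 32^12 mod 47.
Repeated squaring: 32^2≡37, 32^4≡6, 32^8≡36 (mod 47).
32^12 = 32^(8+4) ≡ 28 (mod 47).
Check: 28² = 784 ≡ 32 (mod 47). The two roots are 19 and 28.

19, 28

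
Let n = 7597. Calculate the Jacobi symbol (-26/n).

1

First reduce: -26 ≡ 7571 (mod 7597).
Reciprocity: 7571 ≡ 3 and 7597 ≡ 1 (mod 4), so (7571/7597) = +(7597/7571).
Reduce top mod 7571: now compute (26/7571).
Pull out 2: since 7571 ≡ 3 (mod 8), (2/7571) = -1.
Reciprocity: 13 ≡ 1 and 7571 ≡ 3 (mod 4), so (13/7571) = +(7571/13).
Reduce top mod 13: now compute (5/13).
Reciprocity: 5 ≡ 1 and 13 ≡ 1 (mod 4), so (5/13) = +(13/5).
Reduce top mod 5: now compute (3/5).
Reciprocity: 3 ≡ 3 and 5 ≡ 1 (mod 4), so (3/5) = +(5/3).
Reduce top mod 3: now compute (2/3).
Pull out 2: since 3 ≡ 3 (mod 8), (2/3) = -1.
Reached (1/3) = 1. Collecting the sign flips along the way, the symbol is +1.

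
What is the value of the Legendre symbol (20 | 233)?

Euler's criterion: (20/233) ≡ 20^116 (mod 233).
20^2 ≡ 167 (mod 233)
20^4 ≡ 162 (mod 233)
20^8 ≡ 148 (mod 233)
20^16 ≡ 2 (mod 233)
20^32 ≡ 4 (mod 233)
20^64 ≡ 16 (mod 233)
20^116 = 20^(64+32+16+4) ≡ 232 (mod 233).
Result is 232 ≡ −1, so (20/233) = −1.

-1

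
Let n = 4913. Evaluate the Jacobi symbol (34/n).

0

Pull out 2: since 4913 ≡ 1 (mod 8), (2/4913) = +1.
Reciprocity: 17 ≡ 1 and 4913 ≡ 1 (mod 4), so (17/4913) = +(4913/17).
Reduce top mod 17: now compute (0/17).
Top reduces to 0: gcd > 1, so the symbol is 0.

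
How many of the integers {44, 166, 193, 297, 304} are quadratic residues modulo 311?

(44/311) = -1 → non-residue.
(166/311) = +1 → QR.
(193/311) = +1 → QR.
(297/311) = -1 → non-residue.
(304/311) = -1 → non-residue.
Total quadratic residues among the 5: 2.

2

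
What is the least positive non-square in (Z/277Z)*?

(2/277) = −1, so 2 is the smallest positive non-residue mod 277.

2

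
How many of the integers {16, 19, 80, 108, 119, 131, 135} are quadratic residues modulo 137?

4

(16/137) = +1 → QR.
(19/137) = +1 → QR.
(80/137) = -1 → non-residue.
(108/137) = -1 → non-residue.
(119/137) = +1 → QR.
(131/137) = -1 → non-residue.
(135/137) = +1 → QR.
Total quadratic residues among the 7: 4.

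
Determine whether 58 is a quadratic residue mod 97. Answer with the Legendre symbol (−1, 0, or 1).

Pull out 2: since 97 ≡ 1 (mod 8), (2/97) = +1.
Reciprocity: 29 ≡ 1 and 97 ≡ 1 (mod 4), so (29/97) = +(97/29).
Reduce top mod 29: now compute (10/29).
Pull out 2: since 29 ≡ 5 (mod 8), (2/29) = -1.
Reciprocity: 5 ≡ 1 and 29 ≡ 1 (mod 4), so (5/29) = +(29/5).
Reduce top mod 5: now compute (4/5).
Pull out 2^2: since 5 ≡ 5 (mod 8), (2/5) = -1, so (2/5)^2 = +1.
Reached (1/5) = 1. Collecting the sign flips along the way, the symbol is -1.

-1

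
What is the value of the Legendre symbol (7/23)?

-1

Reciprocity: 7 ≡ 3 and 23 ≡ 3 (mod 4), so (7/23) = −(23/7).
Reduce top mod 7: now compute (2/7).
Pull out 2: since 7 ≡ 7 (mod 8), (2/7) = +1.
Reached (1/7) = 1. Collecting the sign flips along the way, the symbol is -1.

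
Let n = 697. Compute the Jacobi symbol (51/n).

Reciprocity: 51 ≡ 3 and 697 ≡ 1 (mod 4), so (51/697) = +(697/51).
Reduce top mod 51: now compute (34/51).
Pull out 2: since 51 ≡ 3 (mod 8), (2/51) = -1.
Reciprocity: 17 ≡ 1 and 51 ≡ 3 (mod 4), so (17/51) = +(51/17).
Reduce top mod 17: now compute (0/17).
Top reduces to 0: gcd > 1, so the symbol is 0.

0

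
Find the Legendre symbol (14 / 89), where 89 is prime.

Pull out 2: since 89 ≡ 1 (mod 8), (2/89) = +1.
Reciprocity: 7 ≡ 3 and 89 ≡ 1 (mod 4), so (7/89) = +(89/7).
Reduce top mod 7: now compute (5/7).
Reciprocity: 5 ≡ 1 and 7 ≡ 3 (mod 4), so (5/7) = +(7/5).
Reduce top mod 5: now compute (2/5).
Pull out 2: since 5 ≡ 5 (mod 8), (2/5) = -1.
Reached (1/5) = 1. Collecting the sign flips along the way, the symbol is -1.

-1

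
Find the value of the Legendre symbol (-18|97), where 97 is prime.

1

Euler's criterion: (-18/97) ≡ 79^48 (mod 97).
79^2 ≡ 33 (mod 97)
79^4 ≡ 22 (mod 97)
79^8 ≡ 96 (mod 97)
79^16 ≡ 1 (mod 97)
79^32 ≡ 1 (mod 97)
79^48 = 79^(32+16) ≡ 1 (mod 97).
Result is 1, so (-18/97) = 1.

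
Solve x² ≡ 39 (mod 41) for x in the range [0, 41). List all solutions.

11, 30

41 ≡ 1 (mod 4), so we find a root by search.
Trying successive values, 11² = 121 ≡ 39 (mod 41). The other root is 41 − 11 = 30.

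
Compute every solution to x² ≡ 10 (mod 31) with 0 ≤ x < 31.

14, 17

Since 31 ≡ 3 (mod 4), a square root of 10 is 10^((31+1)/4) = 10^8 mod 31.
Repeated squaring: 10^2≡7, 10^4≡18, 10^8≡14 (mod 31).
10^8 = 10^(8) ≡ 14 (mod 31).
Check: 14² = 196 ≡ 10 (mod 31). The two roots are 14 and 17.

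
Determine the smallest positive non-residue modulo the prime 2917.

(2/2917) = −1, so 2 is the smallest positive non-residue mod 2917.

2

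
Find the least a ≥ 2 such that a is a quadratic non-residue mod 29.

(2/29) = −1, so 2 is the smallest positive non-residue mod 29.

2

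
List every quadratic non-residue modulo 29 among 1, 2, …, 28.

Square k = 1,…,14 (k and 29−k give the same square):
1²=1, 2²=4, 3²=9, 4²=16, 5²=25, 6²≡7, 7²≡20, 8²≡6, 9²≡23, 10²≡13, 11²≡5, 12²≡28, 13²≡24, 14²≡22 (mod 29).
The residues are {1, 4, 5, 6, 7, 9, 13, 16, 20, 22, 23, 24, 25, 28}; the non-residues are the remaining 14 nonzero classes.

2, 3, 8, 10, 11, 12, 14, 15, 17, 18, 19, 21, 26, 27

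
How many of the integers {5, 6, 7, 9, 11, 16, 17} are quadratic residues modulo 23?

(5/23) = -1 → non-residue.
(6/23) = +1 → QR.
(7/23) = -1 → non-residue.
(9/23) = +1 → QR.
(11/23) = -1 → non-residue.
(16/23) = +1 → QR.
(17/23) = -1 → non-residue.
Total quadratic residues among the 7: 3.

3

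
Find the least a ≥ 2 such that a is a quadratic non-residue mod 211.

2

(2/211) = −1, so 2 is the smallest positive non-residue mod 211.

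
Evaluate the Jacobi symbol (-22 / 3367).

1

First reduce: -22 ≡ 3345 (mod 3367).
Reciprocity: 3345 ≡ 1 and 3367 ≡ 3 (mod 4), so (3345/3367) = +(3367/3345).
Reduce top mod 3345: now compute (22/3345).
Pull out 2: since 3345 ≡ 1 (mod 8), (2/3345) = +1.
Reciprocity: 11 ≡ 3 and 3345 ≡ 1 (mod 4), so (11/3345) = +(3345/11).
Reduce top mod 11: now compute (1/11).
Reached (1/11) = 1. Collecting the sign flips along the way, the symbol is +1.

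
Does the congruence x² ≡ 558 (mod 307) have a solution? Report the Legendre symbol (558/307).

1

First reduce: 558 ≡ 251 (mod 307).
Reciprocity: 251 ≡ 3 and 307 ≡ 3 (mod 4), so (251/307) = −(307/251).
Reduce top mod 251: now compute (56/251).
Pull out 2^3: since 251 ≡ 3 (mod 8), (2/251) = -1, so (2/251)^3 = -1.
Reciprocity: 7 ≡ 3 and 251 ≡ 3 (mod 4), so (7/251) = −(251/7).
Reduce top mod 7: now compute (6/7).
Pull out 2: since 7 ≡ 7 (mod 8), (2/7) = +1.
Reciprocity: 3 ≡ 3 and 7 ≡ 3 (mod 4), so (3/7) = −(7/3).
Reduce top mod 3: now compute (1/3).
Reached (1/3) = 1. Collecting the sign flips along the way, the symbol is +1.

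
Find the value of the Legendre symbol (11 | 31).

-1

Euler's criterion: (11/31) ≡ 11^15 (mod 31).
11^2 ≡ 28 (mod 31)
11^4 ≡ 9 (mod 31)
11^8 ≡ 19 (mod 31)
11^15 = 11^(8+4+2+1) ≡ 30 (mod 31).
Result is 30 ≡ −1, so (11/31) = −1.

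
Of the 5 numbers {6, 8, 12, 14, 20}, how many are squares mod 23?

3

(6/23) = +1 → QR.
(8/23) = +1 → QR.
(12/23) = +1 → QR.
(14/23) = -1 → non-residue.
(20/23) = -1 → non-residue.
Total quadratic residues among the 5: 3.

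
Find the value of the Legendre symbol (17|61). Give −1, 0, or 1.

-1

Reciprocity: 17 ≡ 1 and 61 ≡ 1 (mod 4), so (17/61) = +(61/17).
Reduce top mod 17: now compute (10/17).
Pull out 2: since 17 ≡ 1 (mod 8), (2/17) = +1.
Reciprocity: 5 ≡ 1 and 17 ≡ 1 (mod 4), so (5/17) = +(17/5).
Reduce top mod 5: now compute (2/5).
Pull out 2: since 5 ≡ 5 (mod 8), (2/5) = -1.
Reached (1/5) = 1. Collecting the sign flips along the way, the symbol is -1.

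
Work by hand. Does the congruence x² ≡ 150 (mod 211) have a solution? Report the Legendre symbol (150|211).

Euler's criterion: (150/211) ≡ 150^105 (mod 211).
150^2 ≡ 134 (mod 211)
150^4 ≡ 21 (mod 211)
150^8 ≡ 19 (mod 211)
150^16 ≡ 150 (mod 211)
150^32 ≡ 134 (mod 211)
150^64 ≡ 21 (mod 211)
150^105 = 150^(64+32+8+1) ≡ 1 (mod 211).
Result is 1, so (150/211) = 1.

1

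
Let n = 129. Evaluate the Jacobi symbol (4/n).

Pull out 2^2: since 129 ≡ 1 (mod 8), (2/129) = +1, so (2/129)^2 = +1.
Reached (1/129) = 1. Collecting the sign flips along the way, the symbol is +1.

1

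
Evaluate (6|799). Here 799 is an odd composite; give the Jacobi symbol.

-1

Pull out 2: since 799 ≡ 7 (mod 8), (2/799) = +1.
Reciprocity: 3 ≡ 3 and 799 ≡ 3 (mod 4), so (3/799) = −(799/3).
Reduce top mod 3: now compute (1/3).
Reached (1/3) = 1. Collecting the sign flips along the way, the symbol is -1.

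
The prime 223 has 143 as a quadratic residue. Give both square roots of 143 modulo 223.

Since 223 ≡ 3 (mod 4), a square root of 143 is 143^((223+1)/4) = 143^56 mod 223.
Repeated squaring: 143^2≡156, 143^4≡29, 143^8≡172, 143^16≡148, 143^32≡50 (mod 223).
143^56 = 143^(32+16+8) ≡ 139 (mod 223).
Check: 139² = 19321 ≡ 143 (mod 223). The two roots are 84 and 139.

84, 139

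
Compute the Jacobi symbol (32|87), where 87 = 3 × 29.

Pull out 2^5: since 87 ≡ 7 (mod 8), (2/87) = +1, so (2/87)^5 = +1.
Reached (1/87) = 1. Collecting the sign flips along the way, the symbol is +1.

1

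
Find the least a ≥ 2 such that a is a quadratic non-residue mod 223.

(2/223) = +1, so 2 is a residue.
(3/223) = −1, so 3 is the smallest positive non-residue mod 223.

3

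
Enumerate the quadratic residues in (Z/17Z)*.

1 2 4 8 9 13 15 16

Square k = 1,…,8 (k and 17−k give the same square):
1²=1, 2²=4, 3²=9, 4²=16, 5²≡8, 6²≡2, 7²≡15, 8²≡13 (mod 17).
So the quadratic residues mod 17 are {1, 2, 4, 8, 9, 13, 15, 16}.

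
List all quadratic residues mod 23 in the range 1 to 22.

Square k = 1,…,11 (k and 23−k give the same square):
1²=1, 2²=4, 3²=9, 4²=16, 5²≡2, 6²≡13, 7²≡3, 8²≡18, 9²≡12, 10²≡8, 11²≡6 (mod 23).
So the quadratic residues mod 23 are {1, 2, 3, 4, 6, 8, 9, 12, 13, 16, 18}.

1 2 3 4 6 8 9 12 13 16 18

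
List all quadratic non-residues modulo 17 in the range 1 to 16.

Square k = 1,…,8 (k and 17−k give the same square):
1²=1, 2²=4, 3²=9, 4²=16, 5²≡8, 6²≡2, 7²≡15, 8²≡13 (mod 17).
The residues are {1, 2, 4, 8, 9, 13, 15, 16}; the non-residues are the remaining 8 nonzero classes.

3, 5, 6, 7, 10, 11, 12, 14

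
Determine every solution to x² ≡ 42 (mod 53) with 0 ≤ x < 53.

25, 28

53 ≡ 1 (mod 4), so we find a root by search.
Trying successive values, 25² = 625 ≡ 42 (mod 53). The other root is 53 − 25 = 28.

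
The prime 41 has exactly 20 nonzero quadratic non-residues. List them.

Square k = 1,…,20 (k and 41−k give the same square):
1²=1, 2²=4, 3²=9, 4²=16, 5²=25, 6²=36, 7²≡8, 8²≡23, 9²≡40, 10²≡18, 11²≡39, 12²≡21, 13²≡5, 14²≡32, 15²≡20, 16²≡10, 17²≡2, 18²≡37, 19²≡33, 20²≡31 (mod 41).
The residues are {1, 2, 4, 5, 8, 9, 10, 16, 18, 20, 21, 23, 25, 31, 32, 33, 36, 37, 39, 40}; the non-residues are the remaining 20 nonzero classes.

3,6,7,11,12,13,14,15,17,19,22,24,26,27,28,29,30,34,35,38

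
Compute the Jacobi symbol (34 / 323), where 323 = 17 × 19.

Pull out 2: since 323 ≡ 3 (mod 8), (2/323) = -1.
Reciprocity: 17 ≡ 1 and 323 ≡ 3 (mod 4), so (17/323) = +(323/17).
Reduce top mod 17: now compute (0/17).
Top reduces to 0: gcd > 1, so the symbol is 0.

0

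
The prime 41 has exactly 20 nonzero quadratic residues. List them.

1, 2, 4, 5, 8, 9, 10, 16, 18, 20, 21, 23, 25, 31, 32, 33, 36, 37, 39, 40

Square k = 1,…,20 (k and 41−k give the same square):
1²=1, 2²=4, 3²=9, 4²=16, 5²=25, 6²=36, 7²≡8, 8²≡23, 9²≡40, 10²≡18, 11²≡39, 12²≡21, 13²≡5, 14²≡32, 15²≡20, 16²≡10, 17²≡2, 18²≡37, 19²≡33, 20²≡31 (mod 41).
So the quadratic residues mod 41 are {1, 2, 4, 5, 8, 9, 10, 16, 18, 20, 21, 23, 25, 31, 32, 33, 36, 37, 39, 40}.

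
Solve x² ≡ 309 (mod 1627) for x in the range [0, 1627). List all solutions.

44, 1583

Since 1627 ≡ 3 (mod 4), a square root of 309 is 309^((1627+1)/4) = 309^407 mod 1627.
Repeated squaring: 309^2≡1115, 309^4≡197, 309^8≡1388, 309^16≡176, 309^32≡63, 309^64≡715, 309^128≡347, 309^256≡11 (mod 1627).
309^407 = 309^(256+128+16+4+2+1) ≡ 44 (mod 1627).
Check: 44² = 1936 ≡ 309 (mod 1627). The two roots are 44 and 1583.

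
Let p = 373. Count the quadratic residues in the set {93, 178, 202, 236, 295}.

2

(93/373) = +1 → QR.
(178/373) = -1 → non-residue.
(202/373) = -1 → non-residue.
(236/373) = +1 → QR.
(295/373) = -1 → non-residue.
Total quadratic residues among the 5: 2.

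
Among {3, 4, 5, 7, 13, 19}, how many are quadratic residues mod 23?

3

(3/23) = +1 → QR.
(4/23) = +1 → QR.
(5/23) = -1 → non-residue.
(7/23) = -1 → non-residue.
(13/23) = +1 → QR.
(19/23) = -1 → non-residue.
Total quadratic residues among the 6: 3.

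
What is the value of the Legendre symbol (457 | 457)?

0

First reduce: 457 ≡ 0 (mod 457).
Top reduces to 0: gcd > 1, so the symbol is 0.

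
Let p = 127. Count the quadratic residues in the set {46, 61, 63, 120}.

2

(46/127) = -1 → non-residue.
(61/127) = +1 → QR.
(63/127) = -1 → non-residue.
(120/127) = +1 → QR.
Total quadratic residues among the 4: 2.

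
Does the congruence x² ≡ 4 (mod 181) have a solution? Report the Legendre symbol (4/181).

1

Pull out 2^2: since 181 ≡ 5 (mod 8), (2/181) = -1, so (2/181)^2 = +1.
Reached (1/181) = 1. Collecting the sign flips along the way, the symbol is +1.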